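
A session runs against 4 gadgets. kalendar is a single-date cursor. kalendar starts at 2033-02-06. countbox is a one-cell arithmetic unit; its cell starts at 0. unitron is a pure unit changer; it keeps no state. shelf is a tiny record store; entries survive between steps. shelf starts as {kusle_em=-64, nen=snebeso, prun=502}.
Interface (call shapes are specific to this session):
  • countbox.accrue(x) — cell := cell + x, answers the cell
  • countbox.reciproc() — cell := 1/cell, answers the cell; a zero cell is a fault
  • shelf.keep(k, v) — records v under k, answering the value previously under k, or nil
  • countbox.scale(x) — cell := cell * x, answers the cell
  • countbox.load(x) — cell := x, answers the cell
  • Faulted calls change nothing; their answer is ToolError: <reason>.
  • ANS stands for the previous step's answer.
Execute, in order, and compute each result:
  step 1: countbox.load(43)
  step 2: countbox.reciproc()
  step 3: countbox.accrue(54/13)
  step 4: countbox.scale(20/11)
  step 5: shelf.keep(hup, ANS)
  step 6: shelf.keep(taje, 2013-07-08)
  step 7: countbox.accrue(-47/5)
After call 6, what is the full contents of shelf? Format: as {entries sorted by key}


Answer: {hup=46700/6149, kusle_em=-64, nen=snebeso, prun=502, taje=2013-07-08}

Derivation:
I run countbox.load using x=43, — result: 43.
I invoke countbox.reciproc, and get 1/43.
I try countbox.accrue using x=54/13, yielding 2335/559.
I call countbox.scale using x=20/11: 46700/6149.
I use shelf.keep using k=hup, v=ANS, and observe nil.
Using shelf.keep using k=taje, v=2013-07-08, and observe nil.
Now I run countbox.accrue using x=-47/5, which returns -55503/30745.


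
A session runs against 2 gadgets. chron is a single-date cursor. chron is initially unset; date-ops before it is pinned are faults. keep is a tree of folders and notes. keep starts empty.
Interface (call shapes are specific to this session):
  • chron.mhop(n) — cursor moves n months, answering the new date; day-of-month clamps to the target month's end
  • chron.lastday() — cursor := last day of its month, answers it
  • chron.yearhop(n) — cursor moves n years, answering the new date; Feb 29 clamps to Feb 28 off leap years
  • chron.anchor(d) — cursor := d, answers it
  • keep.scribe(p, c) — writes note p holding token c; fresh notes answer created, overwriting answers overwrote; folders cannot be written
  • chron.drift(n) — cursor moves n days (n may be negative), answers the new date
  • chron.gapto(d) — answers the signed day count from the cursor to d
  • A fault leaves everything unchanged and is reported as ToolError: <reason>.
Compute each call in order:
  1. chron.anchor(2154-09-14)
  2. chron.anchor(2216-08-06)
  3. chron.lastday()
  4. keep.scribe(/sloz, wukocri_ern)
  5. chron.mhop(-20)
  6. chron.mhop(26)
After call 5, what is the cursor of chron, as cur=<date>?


Do: chron.anchor[d→2154-09-14]
See: 2154-09-14
Do: chron.anchor[d→2216-08-06]
See: 2216-08-06
Do: chron.lastday[]
See: 2216-08-31
Do: keep.scribe[p→/sloz; c→wukocri_ern]
See: created
Do: chron.mhop[n→-20]
See: 2214-12-31
Do: chron.mhop[n→26]
See: 2217-02-28

Answer: cur=2214-12-31


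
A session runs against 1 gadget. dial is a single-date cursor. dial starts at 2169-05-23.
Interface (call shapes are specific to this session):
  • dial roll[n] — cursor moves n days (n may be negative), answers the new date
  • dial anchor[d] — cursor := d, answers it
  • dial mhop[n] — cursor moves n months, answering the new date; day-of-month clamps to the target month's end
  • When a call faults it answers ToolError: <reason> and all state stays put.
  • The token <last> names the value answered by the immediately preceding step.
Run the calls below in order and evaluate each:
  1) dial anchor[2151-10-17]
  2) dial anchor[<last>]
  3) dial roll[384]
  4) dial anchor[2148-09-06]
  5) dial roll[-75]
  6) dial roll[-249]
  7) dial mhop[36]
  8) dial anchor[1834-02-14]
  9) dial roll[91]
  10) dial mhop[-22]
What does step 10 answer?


% 1. dial anchor(2151-10-17) => 2151-10-17
% 2. dial anchor(<last>) => 2151-10-17
% 3. dial roll(384) => 2152-11-04
% 4. dial anchor(2148-09-06) => 2148-09-06
% 5. dial roll(-75) => 2148-06-23
% 6. dial roll(-249) => 2147-10-18
% 7. dial mhop(36) => 2150-10-18
% 8. dial anchor(1834-02-14) => 1834-02-14
% 9. dial roll(91) => 1834-05-16
% 10. dial mhop(-22) => 1832-07-16

Answer: 1832-07-16


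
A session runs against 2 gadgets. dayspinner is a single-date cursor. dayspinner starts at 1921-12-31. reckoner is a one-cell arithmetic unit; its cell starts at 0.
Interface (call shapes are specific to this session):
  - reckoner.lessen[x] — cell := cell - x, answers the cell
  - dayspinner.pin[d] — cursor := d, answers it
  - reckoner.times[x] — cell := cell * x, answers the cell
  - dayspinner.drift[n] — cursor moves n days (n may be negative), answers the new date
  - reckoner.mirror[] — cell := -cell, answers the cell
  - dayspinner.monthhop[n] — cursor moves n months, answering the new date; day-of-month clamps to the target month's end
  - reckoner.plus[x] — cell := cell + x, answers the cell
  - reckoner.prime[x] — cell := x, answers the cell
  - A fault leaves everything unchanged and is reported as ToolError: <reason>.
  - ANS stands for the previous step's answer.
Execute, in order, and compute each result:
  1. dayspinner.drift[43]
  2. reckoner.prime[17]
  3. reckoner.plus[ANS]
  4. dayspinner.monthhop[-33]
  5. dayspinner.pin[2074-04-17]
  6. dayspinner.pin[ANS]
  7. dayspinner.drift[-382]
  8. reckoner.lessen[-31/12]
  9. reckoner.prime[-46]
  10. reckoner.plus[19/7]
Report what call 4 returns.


I invoke dayspinner.drift using 43, yielding 1922-02-12.
I use reckoner.prime using 17, — result: 17.
I use reckoner.plus using ANS: 34.
I invoke dayspinner.monthhop using -33, giving 1919-05-12.
Calling dayspinner.pin using 2074-04-17, which returns 2074-04-17.
I try dayspinner.pin using ANS, giving 2074-04-17.
I invoke dayspinner.drift using -382, and get 2073-03-31.
Then reckoner.lessen using -31/12, — result: 439/12.
Calling reckoner.prime using -46, and observe -46.
I use reckoner.plus using 19/7, and see -303/7.

Answer: 1919-05-12


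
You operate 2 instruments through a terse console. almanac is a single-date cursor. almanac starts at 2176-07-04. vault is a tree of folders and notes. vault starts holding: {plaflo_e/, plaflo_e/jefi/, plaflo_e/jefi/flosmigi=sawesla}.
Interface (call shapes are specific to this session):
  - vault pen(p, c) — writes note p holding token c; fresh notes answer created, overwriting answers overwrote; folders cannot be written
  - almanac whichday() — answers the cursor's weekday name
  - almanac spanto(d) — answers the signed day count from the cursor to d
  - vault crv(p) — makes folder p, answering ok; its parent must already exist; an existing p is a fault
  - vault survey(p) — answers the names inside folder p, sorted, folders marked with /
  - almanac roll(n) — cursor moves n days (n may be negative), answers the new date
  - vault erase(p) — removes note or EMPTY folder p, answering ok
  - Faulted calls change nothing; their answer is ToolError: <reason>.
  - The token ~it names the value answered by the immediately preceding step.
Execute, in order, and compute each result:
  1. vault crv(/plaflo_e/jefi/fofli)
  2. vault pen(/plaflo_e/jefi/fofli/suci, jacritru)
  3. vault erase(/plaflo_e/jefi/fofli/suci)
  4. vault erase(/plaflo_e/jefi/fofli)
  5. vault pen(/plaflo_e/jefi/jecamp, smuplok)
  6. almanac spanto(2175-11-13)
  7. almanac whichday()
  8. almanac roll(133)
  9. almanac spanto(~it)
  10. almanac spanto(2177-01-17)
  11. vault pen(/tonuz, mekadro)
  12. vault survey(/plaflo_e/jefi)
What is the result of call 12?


// vault crv(p→/plaflo_e/jefi/fofli) -> ok
// vault pen(p→/plaflo_e/jefi/fofli/suci, c→jacritru) -> created
// vault erase(p→/plaflo_e/jefi/fofli/suci) -> ok
// vault erase(p→/plaflo_e/jefi/fofli) -> ok
// vault pen(p→/plaflo_e/jefi/jecamp, c→smuplok) -> created
// almanac spanto(d→2175-11-13) -> -234
// almanac whichday() -> Thursday
// almanac roll(n→133) -> 2176-11-14
// almanac spanto(d→~it) -> 0
// almanac spanto(d→2177-01-17) -> 64
// vault pen(p→/tonuz, c→mekadro) -> created
// vault survey(p→/plaflo_e/jefi) -> [flosmigi, jecamp]

Answer: [flosmigi, jecamp]


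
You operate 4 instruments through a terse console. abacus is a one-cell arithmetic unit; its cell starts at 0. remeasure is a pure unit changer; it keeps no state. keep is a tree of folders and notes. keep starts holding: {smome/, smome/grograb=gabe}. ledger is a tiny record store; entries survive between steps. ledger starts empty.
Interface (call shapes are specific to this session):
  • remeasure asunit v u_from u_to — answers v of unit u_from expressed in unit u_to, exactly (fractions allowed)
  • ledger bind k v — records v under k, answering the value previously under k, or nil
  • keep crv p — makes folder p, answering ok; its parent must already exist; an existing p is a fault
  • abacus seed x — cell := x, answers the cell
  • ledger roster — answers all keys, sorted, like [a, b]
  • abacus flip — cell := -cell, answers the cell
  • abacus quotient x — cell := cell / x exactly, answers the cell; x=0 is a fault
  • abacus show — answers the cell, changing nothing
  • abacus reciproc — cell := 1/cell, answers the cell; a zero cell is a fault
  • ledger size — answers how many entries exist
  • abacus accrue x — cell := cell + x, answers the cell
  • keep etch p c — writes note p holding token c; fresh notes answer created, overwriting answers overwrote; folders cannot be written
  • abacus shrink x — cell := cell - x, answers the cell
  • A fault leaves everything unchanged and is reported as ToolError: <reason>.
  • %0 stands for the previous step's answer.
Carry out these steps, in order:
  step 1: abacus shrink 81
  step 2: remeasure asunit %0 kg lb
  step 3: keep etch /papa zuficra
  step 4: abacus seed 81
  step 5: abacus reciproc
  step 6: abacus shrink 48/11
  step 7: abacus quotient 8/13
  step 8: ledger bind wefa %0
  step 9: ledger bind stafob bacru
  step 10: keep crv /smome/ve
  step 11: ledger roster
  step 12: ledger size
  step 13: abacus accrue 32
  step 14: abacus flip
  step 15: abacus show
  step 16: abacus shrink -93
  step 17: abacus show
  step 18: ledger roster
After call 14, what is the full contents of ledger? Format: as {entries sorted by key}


[in] abacus shrink x='81'
= -81
[in] remeasure asunit v='%0' u_from='kg' u_to='lb'
= -8100000000/45359237
[in] keep etch p='/papa' c='zuficra'
= created
[in] abacus seed x='81'
= 81
[in] abacus reciproc
= 1/81
[in] abacus shrink x='48/11'
= -3877/891
[in] abacus quotient x='8/13'
= -50401/7128
[in] ledger bind k='wefa' v='%0'
= nil
[in] ledger bind k='stafob' v='bacru'
= nil
[in] keep crv p='/smome/ve'
= ok
[in] ledger roster
= [stafob, wefa]
[in] ledger size
= 2
[in] abacus accrue x='32'
= 177695/7128
[in] abacus flip
= -177695/7128
[in] abacus show
= -177695/7128
[in] abacus shrink x='-93'
= 485209/7128
[in] abacus show
= 485209/7128
[in] ledger roster
= [stafob, wefa]

Answer: {stafob=bacru, wefa=-50401/7128}


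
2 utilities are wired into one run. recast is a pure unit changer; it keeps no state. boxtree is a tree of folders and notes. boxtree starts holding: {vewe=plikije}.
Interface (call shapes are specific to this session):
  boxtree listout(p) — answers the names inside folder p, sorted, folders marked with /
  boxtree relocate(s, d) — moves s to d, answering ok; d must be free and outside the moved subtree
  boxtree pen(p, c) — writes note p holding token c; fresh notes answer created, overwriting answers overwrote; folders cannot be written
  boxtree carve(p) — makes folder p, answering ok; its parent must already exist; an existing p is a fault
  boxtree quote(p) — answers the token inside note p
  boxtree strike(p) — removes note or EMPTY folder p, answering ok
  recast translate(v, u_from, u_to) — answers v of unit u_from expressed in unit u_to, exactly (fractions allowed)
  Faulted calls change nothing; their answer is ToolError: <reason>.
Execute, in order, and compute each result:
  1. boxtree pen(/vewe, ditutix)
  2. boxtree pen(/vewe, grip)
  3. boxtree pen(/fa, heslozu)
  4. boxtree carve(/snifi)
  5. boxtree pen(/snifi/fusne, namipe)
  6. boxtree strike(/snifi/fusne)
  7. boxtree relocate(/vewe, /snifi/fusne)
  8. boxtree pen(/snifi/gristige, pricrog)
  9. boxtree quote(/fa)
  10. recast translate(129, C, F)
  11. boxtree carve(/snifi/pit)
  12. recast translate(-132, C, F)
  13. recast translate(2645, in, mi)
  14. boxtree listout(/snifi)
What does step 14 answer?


[in] boxtree pen /vewe ditutix
:: overwrote
[in] boxtree pen /vewe grip
:: overwrote
[in] boxtree pen /fa heslozu
:: created
[in] boxtree carve /snifi
:: ok
[in] boxtree pen /snifi/fusne namipe
:: created
[in] boxtree strike /snifi/fusne
:: ok
[in] boxtree relocate /vewe /snifi/fusne
:: ok
[in] boxtree pen /snifi/gristige pricrog
:: created
[in] boxtree quote /fa
:: heslozu
[in] recast translate 129 C F
:: 1321/5
[in] boxtree carve /snifi/pit
:: ok
[in] recast translate -132 C F
:: -1028/5
[in] recast translate 2645 in mi
:: 529/12672
[in] boxtree listout /snifi
:: [fusne, gristige, pit/]

Answer: [fusne, gristige, pit/]


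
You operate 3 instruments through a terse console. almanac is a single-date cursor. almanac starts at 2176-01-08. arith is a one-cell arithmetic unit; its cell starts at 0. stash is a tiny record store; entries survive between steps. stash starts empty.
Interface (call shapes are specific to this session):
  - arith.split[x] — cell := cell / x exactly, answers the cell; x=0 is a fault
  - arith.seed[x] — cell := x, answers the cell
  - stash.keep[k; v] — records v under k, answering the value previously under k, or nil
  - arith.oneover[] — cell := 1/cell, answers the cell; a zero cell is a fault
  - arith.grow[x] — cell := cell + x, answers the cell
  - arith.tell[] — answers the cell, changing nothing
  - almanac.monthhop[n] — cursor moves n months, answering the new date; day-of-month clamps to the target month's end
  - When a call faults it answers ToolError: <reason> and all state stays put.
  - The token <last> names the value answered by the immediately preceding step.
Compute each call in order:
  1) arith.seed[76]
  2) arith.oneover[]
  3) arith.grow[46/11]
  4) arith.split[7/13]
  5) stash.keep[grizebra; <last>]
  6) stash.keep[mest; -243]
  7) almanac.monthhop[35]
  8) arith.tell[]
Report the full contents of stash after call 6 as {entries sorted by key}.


Answer: {grizebra=6513/836, mest=-243}

Derivation:
-- 1. seed(x=76) : 76
-- 2. oneover() : 1/76
-- 3. grow(x=46/11) : 3507/836
-- 4. split(x=7/13) : 6513/836
-- 5. keep(k=grizebra, v=<last>) : nil
-- 6. keep(k=mest, v=-243) : nil
-- 7. monthhop(n=35) : 2178-12-08
-- 8. tell() : 6513/836


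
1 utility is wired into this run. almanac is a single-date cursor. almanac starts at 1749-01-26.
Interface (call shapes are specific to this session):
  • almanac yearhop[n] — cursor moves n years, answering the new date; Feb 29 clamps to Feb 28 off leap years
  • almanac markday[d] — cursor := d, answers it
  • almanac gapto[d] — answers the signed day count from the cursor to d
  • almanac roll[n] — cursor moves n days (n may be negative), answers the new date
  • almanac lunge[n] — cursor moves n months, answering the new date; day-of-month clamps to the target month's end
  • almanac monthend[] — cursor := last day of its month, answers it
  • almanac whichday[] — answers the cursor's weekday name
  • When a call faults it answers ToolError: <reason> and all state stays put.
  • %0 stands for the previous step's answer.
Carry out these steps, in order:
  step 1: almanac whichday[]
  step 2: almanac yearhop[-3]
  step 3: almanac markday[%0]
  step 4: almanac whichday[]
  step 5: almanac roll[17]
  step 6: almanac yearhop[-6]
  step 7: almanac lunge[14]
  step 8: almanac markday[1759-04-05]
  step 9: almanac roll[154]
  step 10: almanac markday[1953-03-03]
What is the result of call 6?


Answer: 1740-02-12

Derivation:
# almanac whichday() ~> Sunday
# almanac yearhop(n=-3) ~> 1746-01-26
# almanac markday(d=%0) ~> 1746-01-26
# almanac whichday() ~> Wednesday
# almanac roll(n=17) ~> 1746-02-12
# almanac yearhop(n=-6) ~> 1740-02-12
# almanac lunge(n=14) ~> 1741-04-12
# almanac markday(d=1759-04-05) ~> 1759-04-05
# almanac roll(n=154) ~> 1759-09-06
# almanac markday(d=1953-03-03) ~> 1953-03-03


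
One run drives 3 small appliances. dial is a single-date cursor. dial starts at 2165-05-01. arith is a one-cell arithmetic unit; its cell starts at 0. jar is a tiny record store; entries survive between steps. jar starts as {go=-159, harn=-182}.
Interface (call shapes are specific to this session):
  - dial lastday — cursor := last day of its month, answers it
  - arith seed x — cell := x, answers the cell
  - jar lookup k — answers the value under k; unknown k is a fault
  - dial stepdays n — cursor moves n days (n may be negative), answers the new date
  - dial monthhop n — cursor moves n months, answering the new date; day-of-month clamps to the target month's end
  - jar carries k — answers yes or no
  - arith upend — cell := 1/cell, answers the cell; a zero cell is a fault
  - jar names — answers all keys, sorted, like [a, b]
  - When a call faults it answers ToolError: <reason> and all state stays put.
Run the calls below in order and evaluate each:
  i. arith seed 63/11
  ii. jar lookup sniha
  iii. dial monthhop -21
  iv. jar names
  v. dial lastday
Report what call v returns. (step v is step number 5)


$ arith seed x=63/11
  63/11
$ jar lookup k=sniha
  ToolError: no such key sniha
$ dial monthhop n=-21
  2163-08-01
$ jar names
  [go, harn]
$ dial lastday
  2163-08-31

Answer: 2163-08-31


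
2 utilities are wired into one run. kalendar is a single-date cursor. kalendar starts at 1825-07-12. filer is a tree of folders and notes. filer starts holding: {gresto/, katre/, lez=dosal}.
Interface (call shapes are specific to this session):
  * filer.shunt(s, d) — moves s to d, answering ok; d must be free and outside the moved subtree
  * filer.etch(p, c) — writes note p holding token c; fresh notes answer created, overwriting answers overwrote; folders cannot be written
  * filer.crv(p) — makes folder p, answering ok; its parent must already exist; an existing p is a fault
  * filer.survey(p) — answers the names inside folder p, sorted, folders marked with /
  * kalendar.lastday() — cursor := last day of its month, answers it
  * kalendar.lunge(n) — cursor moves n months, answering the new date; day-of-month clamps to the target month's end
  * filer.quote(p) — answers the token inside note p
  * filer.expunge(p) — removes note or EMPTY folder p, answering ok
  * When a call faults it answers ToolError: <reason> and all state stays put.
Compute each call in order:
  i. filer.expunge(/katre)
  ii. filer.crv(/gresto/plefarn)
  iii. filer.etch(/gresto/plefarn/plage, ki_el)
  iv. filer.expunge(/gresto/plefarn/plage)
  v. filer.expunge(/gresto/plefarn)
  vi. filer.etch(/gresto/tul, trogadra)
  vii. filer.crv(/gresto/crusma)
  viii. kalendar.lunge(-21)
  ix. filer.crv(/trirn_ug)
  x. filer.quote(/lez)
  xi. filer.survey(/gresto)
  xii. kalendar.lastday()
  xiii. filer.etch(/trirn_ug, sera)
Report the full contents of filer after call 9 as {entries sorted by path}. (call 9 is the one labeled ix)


Answer: {gresto/, gresto/crusma/, gresto/tul=trogadra, lez=dosal, trirn_ug/}

Derivation:
> filer.expunge p→/katre
  ok
> filer.crv p→/gresto/plefarn
  ok
> filer.etch p→/gresto/plefarn/plage c→ki_el
  created
> filer.expunge p→/gresto/plefarn/plage
  ok
> filer.expunge p→/gresto/plefarn
  ok
> filer.etch p→/gresto/tul c→trogadra
  created
> filer.crv p→/gresto/crusma
  ok
> kalendar.lunge n→-21
  1823-10-12
> filer.crv p→/trirn_ug
  ok
> filer.quote p→/lez
  dosal
> filer.survey p→/gresto
  [crusma/, tul]
> kalendar.lastday
  1823-10-31
> filer.etch p→/trirn_ug c→sera
  ToolError: is a directory


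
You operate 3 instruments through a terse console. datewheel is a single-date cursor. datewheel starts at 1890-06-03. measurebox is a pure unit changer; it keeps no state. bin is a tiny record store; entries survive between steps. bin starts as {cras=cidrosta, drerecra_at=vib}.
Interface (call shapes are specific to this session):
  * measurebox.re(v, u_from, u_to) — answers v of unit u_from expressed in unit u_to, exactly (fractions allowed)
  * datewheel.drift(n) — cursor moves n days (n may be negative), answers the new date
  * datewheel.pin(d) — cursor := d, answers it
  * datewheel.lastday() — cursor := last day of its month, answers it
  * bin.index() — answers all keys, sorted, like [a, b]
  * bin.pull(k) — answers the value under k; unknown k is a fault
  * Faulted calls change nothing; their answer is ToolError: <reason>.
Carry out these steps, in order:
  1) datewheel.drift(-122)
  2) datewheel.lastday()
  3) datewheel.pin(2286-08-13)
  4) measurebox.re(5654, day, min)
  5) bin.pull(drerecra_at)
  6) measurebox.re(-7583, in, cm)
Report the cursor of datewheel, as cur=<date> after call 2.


Answer: cur=1890-02-28

Derivation:
>> datewheel.drift(n=-122)
<< 1890-02-01
>> datewheel.lastday()
<< 1890-02-28
>> datewheel.pin(d=2286-08-13)
<< 2286-08-13
>> measurebox.re(v=5654, u_from=day, u_to=min)
<< 8141760
>> bin.pull(k=drerecra_at)
<< vib
>> measurebox.re(v=-7583, u_from=in, u_to=cm)
<< -963041/50


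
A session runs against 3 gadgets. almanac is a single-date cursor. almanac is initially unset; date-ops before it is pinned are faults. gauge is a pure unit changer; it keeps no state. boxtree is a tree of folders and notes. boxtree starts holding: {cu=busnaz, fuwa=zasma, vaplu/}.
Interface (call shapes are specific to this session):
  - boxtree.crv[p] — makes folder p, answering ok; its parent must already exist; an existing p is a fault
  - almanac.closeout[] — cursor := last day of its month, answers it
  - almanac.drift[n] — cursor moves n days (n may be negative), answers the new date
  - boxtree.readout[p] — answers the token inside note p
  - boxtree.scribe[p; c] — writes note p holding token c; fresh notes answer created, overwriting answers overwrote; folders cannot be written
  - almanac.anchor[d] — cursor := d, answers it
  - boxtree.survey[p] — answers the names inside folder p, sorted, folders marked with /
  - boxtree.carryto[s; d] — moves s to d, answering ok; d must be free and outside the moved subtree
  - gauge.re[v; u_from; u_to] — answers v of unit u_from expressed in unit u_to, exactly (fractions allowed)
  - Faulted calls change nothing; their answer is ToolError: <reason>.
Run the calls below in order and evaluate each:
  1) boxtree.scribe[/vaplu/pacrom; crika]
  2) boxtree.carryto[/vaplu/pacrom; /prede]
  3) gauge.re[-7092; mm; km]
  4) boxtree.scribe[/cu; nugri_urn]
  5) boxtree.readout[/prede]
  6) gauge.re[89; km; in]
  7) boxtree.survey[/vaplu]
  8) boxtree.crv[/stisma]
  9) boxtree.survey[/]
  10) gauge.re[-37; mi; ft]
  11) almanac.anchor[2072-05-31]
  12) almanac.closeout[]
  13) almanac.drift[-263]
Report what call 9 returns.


Answer: [cu, fuwa, prede, stisma/, vaplu/]

Derivation:
I call scribe using p=/vaplu/pacrom, c=crika, giving created.
I try carryto using s=/vaplu/pacrom, d=/prede, and observe ok.
Calling re using v=-7092, u_from=mm, u_to=km, and get -1773/250000.
Calling scribe using p=/cu, c=nugri_urn, → overwrote.
Next I call readout using p=/prede, and get crika.
Using re using v=89, u_from=km, u_to=in, — result: 445000000/127.
I run survey using p=/vaplu, → [].
I invoke crv using p=/stisma, and get ok.
Then survey using p=/, — result: [cu, fuwa, prede, stisma/, vaplu/].
I call re using v=-37, u_from=mi, u_to=ft, and see -195360.
Next I call anchor using d=2072-05-31: 2072-05-31.
I call closeout(), → 2072-05-31.
I call drift using n=-263, and observe 2071-09-11.


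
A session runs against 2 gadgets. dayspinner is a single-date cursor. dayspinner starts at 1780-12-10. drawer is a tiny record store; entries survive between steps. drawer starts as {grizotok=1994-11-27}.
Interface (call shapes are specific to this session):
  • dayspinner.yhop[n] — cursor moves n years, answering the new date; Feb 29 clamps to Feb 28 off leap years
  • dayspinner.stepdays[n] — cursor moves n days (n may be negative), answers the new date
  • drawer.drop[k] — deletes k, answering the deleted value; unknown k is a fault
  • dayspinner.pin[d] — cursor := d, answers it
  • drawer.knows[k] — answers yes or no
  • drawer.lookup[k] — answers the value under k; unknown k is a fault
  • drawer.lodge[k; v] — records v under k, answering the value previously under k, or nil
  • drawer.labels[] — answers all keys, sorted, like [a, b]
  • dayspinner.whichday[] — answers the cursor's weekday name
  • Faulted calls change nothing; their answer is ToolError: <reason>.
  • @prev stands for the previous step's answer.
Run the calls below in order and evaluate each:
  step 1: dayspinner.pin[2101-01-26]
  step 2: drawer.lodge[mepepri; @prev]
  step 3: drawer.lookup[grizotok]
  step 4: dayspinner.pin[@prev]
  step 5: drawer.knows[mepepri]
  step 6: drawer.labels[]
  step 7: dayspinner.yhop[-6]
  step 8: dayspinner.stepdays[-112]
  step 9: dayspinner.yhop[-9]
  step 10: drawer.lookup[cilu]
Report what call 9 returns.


Now I run dayspinner.pin passing d=2101-01-26, yielding 2101-01-26.
Invoking drawer.lodge passing k=mepepri, v=@prev, → nil.
Now I run drawer.lookup passing k=grizotok, giving 1994-11-27.
I use dayspinner.pin passing d=@prev, and see 1994-11-27.
Next I call drawer.knows passing k=mepepri, yielding yes.
Invoking drawer.labels(), and observe [grizotok, mepepri].
I run dayspinner.yhop passing n=-6, yielding 1988-11-27.
I invoke dayspinner.stepdays passing n=-112, which returns 1988-08-07.
I run dayspinner.yhop passing n=-9, and observe 1979-08-07.
I run drawer.lookup passing k=cilu: ToolError: no such key cilu.

Answer: 1979-08-07


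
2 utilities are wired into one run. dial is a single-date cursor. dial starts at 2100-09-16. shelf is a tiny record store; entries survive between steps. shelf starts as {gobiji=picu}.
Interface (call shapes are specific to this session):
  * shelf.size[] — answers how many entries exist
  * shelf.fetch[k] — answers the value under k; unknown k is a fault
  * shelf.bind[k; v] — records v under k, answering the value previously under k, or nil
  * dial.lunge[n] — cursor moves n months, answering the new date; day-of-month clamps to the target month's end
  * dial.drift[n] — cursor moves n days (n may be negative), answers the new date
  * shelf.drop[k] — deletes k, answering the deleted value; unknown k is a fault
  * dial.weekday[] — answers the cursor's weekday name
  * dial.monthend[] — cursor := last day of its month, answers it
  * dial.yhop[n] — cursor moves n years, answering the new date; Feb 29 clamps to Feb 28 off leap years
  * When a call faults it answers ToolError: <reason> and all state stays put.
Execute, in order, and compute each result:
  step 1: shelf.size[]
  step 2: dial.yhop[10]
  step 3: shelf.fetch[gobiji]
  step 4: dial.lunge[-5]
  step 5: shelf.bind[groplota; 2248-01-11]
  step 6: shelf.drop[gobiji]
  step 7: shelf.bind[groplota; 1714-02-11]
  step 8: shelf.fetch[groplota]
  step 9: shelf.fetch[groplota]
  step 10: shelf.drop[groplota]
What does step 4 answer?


$ size
[out] 1
$ yhop 10
[out] 2110-09-16
$ fetch gobiji
[out] picu
$ lunge -5
[out] 2110-04-16
$ bind groplota 2248-01-11
[out] nil
$ drop gobiji
[out] picu
$ bind groplota 1714-02-11
[out] 2248-01-11
$ fetch groplota
[out] 1714-02-11
$ fetch groplota
[out] 1714-02-11
$ drop groplota
[out] 1714-02-11

Answer: 2110-04-16


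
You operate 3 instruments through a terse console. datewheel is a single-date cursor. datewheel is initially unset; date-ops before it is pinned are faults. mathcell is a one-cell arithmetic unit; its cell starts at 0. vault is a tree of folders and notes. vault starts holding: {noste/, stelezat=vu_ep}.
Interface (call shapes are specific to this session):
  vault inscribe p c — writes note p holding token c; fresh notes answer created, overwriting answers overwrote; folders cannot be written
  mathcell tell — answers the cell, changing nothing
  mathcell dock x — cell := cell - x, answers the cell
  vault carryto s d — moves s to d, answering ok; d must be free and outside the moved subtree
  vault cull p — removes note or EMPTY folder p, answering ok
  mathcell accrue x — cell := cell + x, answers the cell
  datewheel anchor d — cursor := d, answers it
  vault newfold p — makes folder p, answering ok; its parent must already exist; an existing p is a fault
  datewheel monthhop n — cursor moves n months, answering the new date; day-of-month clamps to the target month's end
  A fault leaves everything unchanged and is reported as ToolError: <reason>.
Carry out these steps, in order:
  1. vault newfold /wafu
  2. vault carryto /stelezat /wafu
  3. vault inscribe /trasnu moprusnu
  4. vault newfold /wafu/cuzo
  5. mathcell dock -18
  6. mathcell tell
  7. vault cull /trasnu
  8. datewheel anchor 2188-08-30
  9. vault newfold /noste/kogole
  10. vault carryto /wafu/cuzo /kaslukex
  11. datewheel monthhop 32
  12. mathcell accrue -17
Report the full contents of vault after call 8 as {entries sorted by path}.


I use vault newfold(p→/wafu), — result: ok.
Now I run vault carryto(s→/stelezat, d→/wafu), and observe ToolError: exists.
Now I run vault inscribe(p→/trasnu, c→moprusnu), which returns created.
I use vault newfold(p→/wafu/cuzo): ok.
I try mathcell dock(x→-18), yielding 18.
Next I call mathcell tell(), → 18.
Calling vault cull(p→/trasnu), → ok.
Next I call datewheel anchor(d→2188-08-30), yielding 2188-08-30.
I try vault newfold(p→/noste/kogole), which returns ok.
I use vault carryto(s→/wafu/cuzo, d→/kaslukex), and observe ok.
Now I run datewheel monthhop(n→32), → 2191-04-30.
I use mathcell accrue(x→-17): 1.

Answer: {noste/, stelezat=vu_ep, wafu/, wafu/cuzo/}


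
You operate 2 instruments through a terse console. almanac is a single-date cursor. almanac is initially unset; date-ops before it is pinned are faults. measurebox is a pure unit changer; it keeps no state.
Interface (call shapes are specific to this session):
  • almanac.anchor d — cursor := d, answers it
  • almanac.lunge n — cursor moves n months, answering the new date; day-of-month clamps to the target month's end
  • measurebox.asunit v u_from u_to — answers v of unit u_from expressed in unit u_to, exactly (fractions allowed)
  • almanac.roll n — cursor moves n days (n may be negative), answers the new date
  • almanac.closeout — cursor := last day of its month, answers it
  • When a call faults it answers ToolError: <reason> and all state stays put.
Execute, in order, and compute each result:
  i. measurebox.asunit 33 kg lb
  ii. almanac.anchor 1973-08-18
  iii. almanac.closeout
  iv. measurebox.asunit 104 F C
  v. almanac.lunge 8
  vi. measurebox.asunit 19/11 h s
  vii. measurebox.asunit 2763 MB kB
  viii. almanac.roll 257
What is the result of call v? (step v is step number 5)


Answer: 1974-04-30

Derivation:
~$ asunit v: 33 u_from: kg u_to: lb
[out] 300000000/4123567
~$ anchor d: 1973-08-18
[out] 1973-08-18
~$ closeout
[out] 1973-08-31
~$ asunit v: 104 u_from: F u_to: C
[out] 40
~$ lunge n: 8
[out] 1974-04-30
~$ asunit v: 19/11 u_from: h u_to: s
[out] 68400/11
~$ asunit v: 2763 u_from: MB u_to: kB
[out] 2763000
~$ roll n: 257
[out] 1975-01-12


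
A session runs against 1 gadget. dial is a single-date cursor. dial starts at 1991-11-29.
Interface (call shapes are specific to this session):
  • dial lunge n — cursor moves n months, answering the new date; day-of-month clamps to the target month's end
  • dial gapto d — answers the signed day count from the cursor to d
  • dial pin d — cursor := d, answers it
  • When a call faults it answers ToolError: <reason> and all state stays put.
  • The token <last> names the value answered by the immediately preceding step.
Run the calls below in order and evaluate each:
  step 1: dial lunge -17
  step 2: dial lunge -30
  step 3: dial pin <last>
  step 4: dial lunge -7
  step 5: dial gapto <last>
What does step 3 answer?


% 1. dial lunge(-17) -> 1990-06-29
% 2. dial lunge(-30) -> 1987-12-29
% 3. dial pin(<last>) -> 1987-12-29
% 4. dial lunge(-7) -> 1987-05-29
% 5. dial gapto(<last>) -> 0

Answer: 1987-12-29


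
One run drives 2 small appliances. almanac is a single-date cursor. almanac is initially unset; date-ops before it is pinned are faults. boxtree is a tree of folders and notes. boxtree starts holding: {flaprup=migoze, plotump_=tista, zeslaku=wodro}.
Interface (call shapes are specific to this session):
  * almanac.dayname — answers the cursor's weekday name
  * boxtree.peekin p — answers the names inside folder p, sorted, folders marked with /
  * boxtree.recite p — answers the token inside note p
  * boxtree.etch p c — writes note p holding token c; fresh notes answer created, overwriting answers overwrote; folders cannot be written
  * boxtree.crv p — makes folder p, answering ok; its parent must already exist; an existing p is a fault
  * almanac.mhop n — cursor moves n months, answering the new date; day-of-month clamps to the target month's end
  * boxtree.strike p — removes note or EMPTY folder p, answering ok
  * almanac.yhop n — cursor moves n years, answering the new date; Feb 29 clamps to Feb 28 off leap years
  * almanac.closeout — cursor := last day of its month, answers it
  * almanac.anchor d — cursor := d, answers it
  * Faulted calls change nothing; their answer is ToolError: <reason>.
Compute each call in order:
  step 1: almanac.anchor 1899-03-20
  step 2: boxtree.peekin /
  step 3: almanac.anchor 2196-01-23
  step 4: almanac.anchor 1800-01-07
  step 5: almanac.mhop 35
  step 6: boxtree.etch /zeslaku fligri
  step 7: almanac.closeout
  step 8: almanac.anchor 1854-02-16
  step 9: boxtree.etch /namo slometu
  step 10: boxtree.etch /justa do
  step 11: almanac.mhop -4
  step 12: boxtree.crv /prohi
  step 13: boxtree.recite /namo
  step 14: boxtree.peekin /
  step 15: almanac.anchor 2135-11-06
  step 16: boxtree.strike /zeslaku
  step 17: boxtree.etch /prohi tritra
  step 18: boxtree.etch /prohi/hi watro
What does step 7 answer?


Act: almanac.anchor[d→1899-03-20]
Obs: 1899-03-20
Act: boxtree.peekin[p→/]
Obs: [flaprup, plotump_, zeslaku]
Act: almanac.anchor[d→2196-01-23]
Obs: 2196-01-23
Act: almanac.anchor[d→1800-01-07]
Obs: 1800-01-07
Act: almanac.mhop[n→35]
Obs: 1802-12-07
Act: boxtree.etch[p→/zeslaku; c→fligri]
Obs: overwrote
Act: almanac.closeout[]
Obs: 1802-12-31
Act: almanac.anchor[d→1854-02-16]
Obs: 1854-02-16
Act: boxtree.etch[p→/namo; c→slometu]
Obs: created
Act: boxtree.etch[p→/justa; c→do]
Obs: created
Act: almanac.mhop[n→-4]
Obs: 1853-10-16
Act: boxtree.crv[p→/prohi]
Obs: ok
Act: boxtree.recite[p→/namo]
Obs: slometu
Act: boxtree.peekin[p→/]
Obs: [flaprup, justa, namo, plotump_, prohi/, zeslaku]
Act: almanac.anchor[d→2135-11-06]
Obs: 2135-11-06
Act: boxtree.strike[p→/zeslaku]
Obs: ok
Act: boxtree.etch[p→/prohi; c→tritra]
Obs: ToolError: is a directory
Act: boxtree.etch[p→/prohi/hi; c→watro]
Obs: created

Answer: 1802-12-31


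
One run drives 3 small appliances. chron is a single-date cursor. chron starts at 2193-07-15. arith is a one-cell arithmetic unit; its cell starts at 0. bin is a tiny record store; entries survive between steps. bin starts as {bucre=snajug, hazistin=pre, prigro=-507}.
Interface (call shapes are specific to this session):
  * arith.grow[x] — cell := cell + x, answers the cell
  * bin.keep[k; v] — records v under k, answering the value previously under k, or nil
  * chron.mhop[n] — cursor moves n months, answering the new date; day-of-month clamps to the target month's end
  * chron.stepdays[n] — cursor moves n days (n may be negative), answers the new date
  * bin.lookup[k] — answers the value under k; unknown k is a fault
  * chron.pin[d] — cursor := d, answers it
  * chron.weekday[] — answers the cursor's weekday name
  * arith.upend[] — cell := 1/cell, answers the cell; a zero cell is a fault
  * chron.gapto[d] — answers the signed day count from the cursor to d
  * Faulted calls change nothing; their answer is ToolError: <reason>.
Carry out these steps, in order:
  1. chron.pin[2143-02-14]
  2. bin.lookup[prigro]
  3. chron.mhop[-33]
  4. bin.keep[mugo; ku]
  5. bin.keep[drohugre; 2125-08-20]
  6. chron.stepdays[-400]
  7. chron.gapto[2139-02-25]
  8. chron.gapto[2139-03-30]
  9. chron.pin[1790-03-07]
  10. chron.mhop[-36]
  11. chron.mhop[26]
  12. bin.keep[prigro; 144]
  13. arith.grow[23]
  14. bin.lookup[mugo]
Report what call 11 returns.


Answer: 1789-05-07

Derivation:
>> chron.pin(d='2143-02-14')
<< 2143-02-14
>> bin.lookup(k='prigro')
<< -507
>> chron.mhop(n='-33')
<< 2140-05-14
>> bin.keep(k='mugo', v='ku')
<< nil
>> bin.keep(k='drohugre', v='2125-08-20')
<< nil
>> chron.stepdays(n='-400')
<< 2139-04-10
>> chron.gapto(d='2139-02-25')
<< -44
>> chron.gapto(d='2139-03-30')
<< -11
>> chron.pin(d='1790-03-07')
<< 1790-03-07
>> chron.mhop(n='-36')
<< 1787-03-07
>> chron.mhop(n='26')
<< 1789-05-07
>> bin.keep(k='prigro', v='144')
<< -507
>> arith.grow(x='23')
<< 23
>> bin.lookup(k='mugo')
<< ku


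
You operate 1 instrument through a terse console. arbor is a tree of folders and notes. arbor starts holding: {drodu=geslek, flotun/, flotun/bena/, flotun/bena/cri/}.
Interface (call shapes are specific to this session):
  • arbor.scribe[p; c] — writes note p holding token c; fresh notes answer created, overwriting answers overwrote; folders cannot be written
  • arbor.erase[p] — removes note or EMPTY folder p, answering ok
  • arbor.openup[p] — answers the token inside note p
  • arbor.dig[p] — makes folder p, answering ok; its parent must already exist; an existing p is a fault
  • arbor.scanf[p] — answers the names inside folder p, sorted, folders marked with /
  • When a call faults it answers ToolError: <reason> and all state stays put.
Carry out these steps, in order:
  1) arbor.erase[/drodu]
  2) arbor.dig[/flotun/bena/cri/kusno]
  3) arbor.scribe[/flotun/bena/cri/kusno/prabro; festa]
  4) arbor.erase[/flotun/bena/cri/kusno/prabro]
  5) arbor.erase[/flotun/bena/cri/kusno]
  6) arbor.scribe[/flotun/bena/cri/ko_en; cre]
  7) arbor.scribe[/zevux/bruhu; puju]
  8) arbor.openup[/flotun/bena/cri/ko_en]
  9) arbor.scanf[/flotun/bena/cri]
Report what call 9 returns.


Answer: [ko_en]

Derivation:
-> erase(p→/drodu)
<- ok
-> dig(p→/flotun/bena/cri/kusno)
<- ok
-> scribe(p→/flotun/bena/cri/kusno/prabro, c→festa)
<- created
-> erase(p→/flotun/bena/cri/kusno/prabro)
<- ok
-> erase(p→/flotun/bena/cri/kusno)
<- ok
-> scribe(p→/flotun/bena/cri/ko_en, c→cre)
<- created
-> scribe(p→/zevux/bruhu, c→puju)
<- ToolError: no parent
-> openup(p→/flotun/bena/cri/ko_en)
<- cre
-> scanf(p→/flotun/bena/cri)
<- [ko_en]


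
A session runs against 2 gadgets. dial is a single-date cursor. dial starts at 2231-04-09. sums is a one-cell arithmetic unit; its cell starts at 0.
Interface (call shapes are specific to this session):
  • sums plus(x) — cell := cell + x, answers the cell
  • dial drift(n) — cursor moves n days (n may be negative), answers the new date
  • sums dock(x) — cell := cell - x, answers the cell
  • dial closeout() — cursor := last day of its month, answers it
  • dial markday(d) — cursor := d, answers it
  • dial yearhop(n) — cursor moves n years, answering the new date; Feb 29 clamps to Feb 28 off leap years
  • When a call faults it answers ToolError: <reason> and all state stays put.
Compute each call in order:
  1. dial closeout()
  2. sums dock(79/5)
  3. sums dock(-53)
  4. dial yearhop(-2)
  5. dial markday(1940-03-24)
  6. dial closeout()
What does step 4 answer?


Act: dial closeout[]
Obs: 2231-04-30
Act: sums dock[x→79/5]
Obs: -79/5
Act: sums dock[x→-53]
Obs: 186/5
Act: dial yearhop[n→-2]
Obs: 2229-04-30
Act: dial markday[d→1940-03-24]
Obs: 1940-03-24
Act: dial closeout[]
Obs: 1940-03-31

Answer: 2229-04-30
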